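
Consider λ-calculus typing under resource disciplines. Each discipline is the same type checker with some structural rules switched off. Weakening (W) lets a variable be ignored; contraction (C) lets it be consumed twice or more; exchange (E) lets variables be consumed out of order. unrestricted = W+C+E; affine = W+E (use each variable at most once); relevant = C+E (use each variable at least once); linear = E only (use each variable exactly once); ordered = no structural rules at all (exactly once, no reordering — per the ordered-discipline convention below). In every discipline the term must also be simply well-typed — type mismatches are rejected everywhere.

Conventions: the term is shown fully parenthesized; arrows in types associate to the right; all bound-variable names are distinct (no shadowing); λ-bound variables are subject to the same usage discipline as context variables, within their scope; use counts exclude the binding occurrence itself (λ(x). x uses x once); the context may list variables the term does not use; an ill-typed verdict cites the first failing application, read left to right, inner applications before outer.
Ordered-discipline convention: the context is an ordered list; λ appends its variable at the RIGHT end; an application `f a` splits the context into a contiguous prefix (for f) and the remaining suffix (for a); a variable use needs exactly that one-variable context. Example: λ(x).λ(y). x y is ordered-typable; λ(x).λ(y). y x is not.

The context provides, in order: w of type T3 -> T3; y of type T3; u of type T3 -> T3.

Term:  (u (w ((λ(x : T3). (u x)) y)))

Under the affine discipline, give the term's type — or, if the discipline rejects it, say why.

not well-typed under affine — needs contraction — u ×2
usage: w: 1×, y: 1×, u: 2×, x (bound): 1×
left-to-right use order: u, w, u, x, y
typing: well-typed at T3
all disciplines: ordered ✗ · linear ✗ · affine ✗ · relevant ✓ · unrestricted ✓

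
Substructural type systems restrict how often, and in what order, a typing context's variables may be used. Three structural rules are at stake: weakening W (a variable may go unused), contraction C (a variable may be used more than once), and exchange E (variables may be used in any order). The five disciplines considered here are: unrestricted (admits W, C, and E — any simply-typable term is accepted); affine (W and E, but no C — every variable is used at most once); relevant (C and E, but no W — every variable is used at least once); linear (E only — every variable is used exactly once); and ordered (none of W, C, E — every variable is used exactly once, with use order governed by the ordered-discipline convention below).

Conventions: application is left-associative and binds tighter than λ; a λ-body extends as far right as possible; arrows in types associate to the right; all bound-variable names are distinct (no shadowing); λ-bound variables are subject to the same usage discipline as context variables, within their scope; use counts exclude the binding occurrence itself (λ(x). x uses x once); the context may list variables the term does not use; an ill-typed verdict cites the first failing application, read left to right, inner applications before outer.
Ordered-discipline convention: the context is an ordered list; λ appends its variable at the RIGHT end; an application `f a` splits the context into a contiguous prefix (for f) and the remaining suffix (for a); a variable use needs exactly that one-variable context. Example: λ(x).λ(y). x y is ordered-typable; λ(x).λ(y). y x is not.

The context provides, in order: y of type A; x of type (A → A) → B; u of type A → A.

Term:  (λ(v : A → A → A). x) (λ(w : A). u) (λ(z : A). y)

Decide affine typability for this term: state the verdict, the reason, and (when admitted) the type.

yes — at most one use each (y, x, u, v, w, z); term : B
counts: y ×1, x ×1, u ×1, v (λ-bound) ×0, w (λ-bound) ×0, z (λ-bound) ×0
left-to-right use order: x, u, y
typing: ✓ — B
summary: ordered ✗ · linear ✗ · affine ✓ · relevant ✗ · unrestricted ✓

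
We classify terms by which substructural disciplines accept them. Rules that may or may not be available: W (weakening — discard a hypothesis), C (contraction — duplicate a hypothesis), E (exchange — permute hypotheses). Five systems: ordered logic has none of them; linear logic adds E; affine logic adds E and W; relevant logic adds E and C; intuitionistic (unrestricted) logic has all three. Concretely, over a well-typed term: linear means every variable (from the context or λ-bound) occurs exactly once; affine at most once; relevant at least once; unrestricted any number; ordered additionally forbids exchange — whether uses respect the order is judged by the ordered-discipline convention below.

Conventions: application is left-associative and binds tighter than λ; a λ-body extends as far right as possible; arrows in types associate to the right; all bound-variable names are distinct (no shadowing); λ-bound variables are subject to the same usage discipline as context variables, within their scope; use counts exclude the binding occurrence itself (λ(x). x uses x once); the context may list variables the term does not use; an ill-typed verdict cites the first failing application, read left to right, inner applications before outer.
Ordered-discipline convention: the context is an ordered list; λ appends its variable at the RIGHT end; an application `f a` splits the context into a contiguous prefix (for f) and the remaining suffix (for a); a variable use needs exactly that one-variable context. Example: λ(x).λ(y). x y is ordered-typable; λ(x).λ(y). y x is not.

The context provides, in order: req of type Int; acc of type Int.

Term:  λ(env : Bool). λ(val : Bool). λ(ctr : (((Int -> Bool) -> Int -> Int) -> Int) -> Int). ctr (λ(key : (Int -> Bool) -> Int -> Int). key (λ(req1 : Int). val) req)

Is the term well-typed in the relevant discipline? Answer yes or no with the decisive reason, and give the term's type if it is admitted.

no — acc, env, req1 left unused
use counts: req: 1; acc: 0; env (λ-bound): 0; val (λ-bound): 1; ctr (λ-bound): 1; key (λ-bound): 1; req1 (λ-bound): 0
order of uses: ctr, key, val, req
typing: ✓ — Bool -> Bool -> ((((Int -> Bool) -> Int -> Int) -> Int) -> Int) -> Int
across the five disciplines: ordered ✗, linear ✗, affine ✓, relevant ✗, unrestricted ✓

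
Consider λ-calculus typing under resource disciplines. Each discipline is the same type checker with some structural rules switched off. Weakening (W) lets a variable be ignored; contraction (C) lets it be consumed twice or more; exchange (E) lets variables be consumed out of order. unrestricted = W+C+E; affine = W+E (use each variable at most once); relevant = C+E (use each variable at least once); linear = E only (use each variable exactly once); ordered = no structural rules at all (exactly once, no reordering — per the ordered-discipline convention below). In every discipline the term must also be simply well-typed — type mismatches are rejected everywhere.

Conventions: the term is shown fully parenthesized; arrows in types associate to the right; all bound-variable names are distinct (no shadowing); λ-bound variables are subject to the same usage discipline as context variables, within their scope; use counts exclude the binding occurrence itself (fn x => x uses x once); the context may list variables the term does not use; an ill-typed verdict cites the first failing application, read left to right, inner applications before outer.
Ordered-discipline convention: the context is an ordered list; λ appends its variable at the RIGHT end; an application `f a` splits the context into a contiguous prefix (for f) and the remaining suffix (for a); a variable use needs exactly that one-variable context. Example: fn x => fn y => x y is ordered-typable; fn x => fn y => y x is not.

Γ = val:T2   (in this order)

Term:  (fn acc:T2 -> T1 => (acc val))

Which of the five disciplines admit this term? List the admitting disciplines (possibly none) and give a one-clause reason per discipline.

admitted by: linear, affine, relevant, unrestricted
variable uses: val: 1; acc (bound): 1
uses in reading order: acc, val
typing: well-typed — term : (T2 -> T1) -> T1
ordered ✗ (needs exchange: uses follow acc, val)
linear ✓ (each of val, acc used exactly once)
affine ✓ (at most one use each (val, acc))
relevant ✓ (at least one use each (val, acc))
unrestricted ✓ (simply typable at (T2 -> T1) -> T1; W, C, E all held)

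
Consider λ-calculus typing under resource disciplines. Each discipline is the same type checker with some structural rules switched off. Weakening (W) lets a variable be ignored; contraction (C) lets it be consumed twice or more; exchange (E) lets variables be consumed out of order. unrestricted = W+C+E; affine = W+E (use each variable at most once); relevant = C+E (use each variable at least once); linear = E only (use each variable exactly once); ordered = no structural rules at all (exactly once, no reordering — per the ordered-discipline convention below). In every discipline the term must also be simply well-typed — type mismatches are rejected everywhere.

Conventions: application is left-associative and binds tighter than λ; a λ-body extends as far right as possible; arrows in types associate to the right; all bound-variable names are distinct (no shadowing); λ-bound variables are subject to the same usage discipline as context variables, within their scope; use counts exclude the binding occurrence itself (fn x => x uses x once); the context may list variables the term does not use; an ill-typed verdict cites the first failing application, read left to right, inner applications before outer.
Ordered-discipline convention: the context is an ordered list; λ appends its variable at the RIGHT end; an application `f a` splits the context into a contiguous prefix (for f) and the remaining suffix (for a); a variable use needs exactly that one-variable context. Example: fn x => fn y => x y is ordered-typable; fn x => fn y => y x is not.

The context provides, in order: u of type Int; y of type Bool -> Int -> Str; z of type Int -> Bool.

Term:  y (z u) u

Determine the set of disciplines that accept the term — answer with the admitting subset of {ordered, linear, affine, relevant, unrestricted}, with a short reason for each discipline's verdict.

accepted by: relevant, unrestricted
variable uses: u=2, y=1, z=1
left-to-right use order: y, z, u, u
typing: well-typed — term : Str
ordered ✗ (u ×2 used more than once (contraction))
linear ✗ (u ×2 used more than once (contraction))
affine ✗ (u ×2 used more than once (contraction))
relevant ✓ (every one of u, y, z appears)
unrestricted ✓ (well-typed at Str; no restrictions here)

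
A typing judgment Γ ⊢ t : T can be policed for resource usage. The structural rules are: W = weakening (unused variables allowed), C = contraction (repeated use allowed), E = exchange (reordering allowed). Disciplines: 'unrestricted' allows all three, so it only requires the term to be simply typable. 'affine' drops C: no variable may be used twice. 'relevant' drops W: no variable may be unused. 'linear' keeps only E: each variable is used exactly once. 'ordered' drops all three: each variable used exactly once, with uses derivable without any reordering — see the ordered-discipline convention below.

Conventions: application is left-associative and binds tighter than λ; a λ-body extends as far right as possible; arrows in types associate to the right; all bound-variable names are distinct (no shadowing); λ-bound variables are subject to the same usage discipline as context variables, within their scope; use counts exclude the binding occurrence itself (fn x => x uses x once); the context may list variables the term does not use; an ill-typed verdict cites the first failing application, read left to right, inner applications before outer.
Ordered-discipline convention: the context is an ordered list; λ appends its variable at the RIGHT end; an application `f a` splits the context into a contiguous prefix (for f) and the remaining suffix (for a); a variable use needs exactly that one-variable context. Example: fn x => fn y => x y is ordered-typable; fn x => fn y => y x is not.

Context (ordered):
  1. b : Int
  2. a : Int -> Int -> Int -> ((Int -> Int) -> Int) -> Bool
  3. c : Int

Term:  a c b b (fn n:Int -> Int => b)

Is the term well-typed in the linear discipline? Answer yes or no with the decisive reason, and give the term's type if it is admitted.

no — b ×3 used more than once (contraction); n never used (weakening)
use counts: b: 3, a: 1, c: 1, n (bound): 0
left-to-right use order: a, c, b, b, b
typing: well-typed — term : Bool
summary: ordered ✗ · linear ✗ · affine ✗ · relevant ✗ · unrestricted ✓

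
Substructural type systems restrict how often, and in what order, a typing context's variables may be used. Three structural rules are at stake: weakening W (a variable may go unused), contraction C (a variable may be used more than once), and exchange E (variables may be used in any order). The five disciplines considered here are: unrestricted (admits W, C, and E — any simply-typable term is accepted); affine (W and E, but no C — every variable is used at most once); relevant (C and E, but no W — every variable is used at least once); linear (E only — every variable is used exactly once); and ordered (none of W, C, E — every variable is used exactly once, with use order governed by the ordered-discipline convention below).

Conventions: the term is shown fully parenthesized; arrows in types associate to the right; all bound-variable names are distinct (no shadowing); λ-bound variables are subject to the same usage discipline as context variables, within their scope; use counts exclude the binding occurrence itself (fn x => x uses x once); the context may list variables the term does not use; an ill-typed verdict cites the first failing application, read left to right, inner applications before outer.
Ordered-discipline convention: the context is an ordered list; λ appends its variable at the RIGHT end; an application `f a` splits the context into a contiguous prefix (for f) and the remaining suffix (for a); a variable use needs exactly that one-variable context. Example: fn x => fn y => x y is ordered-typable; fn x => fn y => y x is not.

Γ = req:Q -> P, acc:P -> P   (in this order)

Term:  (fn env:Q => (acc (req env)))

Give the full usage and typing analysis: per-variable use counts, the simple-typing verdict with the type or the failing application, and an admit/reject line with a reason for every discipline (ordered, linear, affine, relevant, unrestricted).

usage: req ×1; acc ×1; env [bound] ×1
left-to-right use order: acc, req, env
typing: well-typed at Q -> P
ordered: ✗ — use order acc, req, env needs exchange
linear: ✓ — each of req, acc, env used exactly once
affine: ✓ — no duplicate uses among req, acc, env
relevant: ✓ — at least one use each (req, acc, env)
unrestricted: ✓ — simply typable at Q -> P; W, C, E all held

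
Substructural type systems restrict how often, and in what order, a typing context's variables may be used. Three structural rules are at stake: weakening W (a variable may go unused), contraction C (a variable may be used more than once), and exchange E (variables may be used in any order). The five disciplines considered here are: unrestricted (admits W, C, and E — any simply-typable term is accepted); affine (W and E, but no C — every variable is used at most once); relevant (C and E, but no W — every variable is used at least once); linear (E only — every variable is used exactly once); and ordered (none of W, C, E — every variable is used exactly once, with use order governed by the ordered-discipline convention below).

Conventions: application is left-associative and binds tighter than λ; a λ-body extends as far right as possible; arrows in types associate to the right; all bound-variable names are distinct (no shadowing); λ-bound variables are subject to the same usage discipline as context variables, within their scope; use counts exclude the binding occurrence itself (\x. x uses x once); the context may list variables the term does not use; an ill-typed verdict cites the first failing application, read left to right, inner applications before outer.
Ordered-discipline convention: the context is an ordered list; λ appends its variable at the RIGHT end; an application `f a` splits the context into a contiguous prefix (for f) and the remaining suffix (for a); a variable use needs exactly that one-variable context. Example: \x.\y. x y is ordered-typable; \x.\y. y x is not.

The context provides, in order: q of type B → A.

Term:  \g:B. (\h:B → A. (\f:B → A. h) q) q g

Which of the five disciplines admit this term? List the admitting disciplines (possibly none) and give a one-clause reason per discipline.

accepted by: unrestricted
variable uses: q=2, g [bound]=1, h [bound]=1, f [bound]=0
left-to-right use order: h, q, q, g
typing: ✓ — B → A
ordered: ✗ — needs contraction — q ×2; f left unused
linear: ✗ — needs contraction — q ×2; f left unused
affine: ✗ — needs contraction — q ×2
relevant: ✗ — f left unused
unrestricted: ✓ — simply typable at B → A; W, C, E all held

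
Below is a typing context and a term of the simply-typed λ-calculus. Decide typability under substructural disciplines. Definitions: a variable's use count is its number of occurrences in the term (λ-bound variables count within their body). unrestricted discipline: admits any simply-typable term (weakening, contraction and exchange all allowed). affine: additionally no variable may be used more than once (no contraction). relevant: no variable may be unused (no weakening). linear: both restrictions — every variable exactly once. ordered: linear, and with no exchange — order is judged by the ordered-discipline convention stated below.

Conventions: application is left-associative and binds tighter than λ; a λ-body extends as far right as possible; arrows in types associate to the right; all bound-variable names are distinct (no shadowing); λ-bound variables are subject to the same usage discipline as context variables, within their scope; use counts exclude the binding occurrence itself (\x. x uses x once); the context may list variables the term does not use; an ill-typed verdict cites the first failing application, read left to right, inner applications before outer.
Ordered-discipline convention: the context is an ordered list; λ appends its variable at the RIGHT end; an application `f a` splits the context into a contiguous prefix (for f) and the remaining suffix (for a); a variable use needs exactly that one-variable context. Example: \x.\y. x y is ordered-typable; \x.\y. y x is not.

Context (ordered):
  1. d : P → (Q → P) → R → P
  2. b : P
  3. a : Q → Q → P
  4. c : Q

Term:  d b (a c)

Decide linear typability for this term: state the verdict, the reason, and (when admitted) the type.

yes — exactly-once usage across d, b, a, c; term : R → P
usage: d ×1, b ×1, a ×1, c ×1
uses in reading order: d, b, a, c
typing: well-typed at R → P
per-discipline verdicts: ordered ✓ · linear ✓ · affine ✓ · relevant ✓ · unrestricted ✓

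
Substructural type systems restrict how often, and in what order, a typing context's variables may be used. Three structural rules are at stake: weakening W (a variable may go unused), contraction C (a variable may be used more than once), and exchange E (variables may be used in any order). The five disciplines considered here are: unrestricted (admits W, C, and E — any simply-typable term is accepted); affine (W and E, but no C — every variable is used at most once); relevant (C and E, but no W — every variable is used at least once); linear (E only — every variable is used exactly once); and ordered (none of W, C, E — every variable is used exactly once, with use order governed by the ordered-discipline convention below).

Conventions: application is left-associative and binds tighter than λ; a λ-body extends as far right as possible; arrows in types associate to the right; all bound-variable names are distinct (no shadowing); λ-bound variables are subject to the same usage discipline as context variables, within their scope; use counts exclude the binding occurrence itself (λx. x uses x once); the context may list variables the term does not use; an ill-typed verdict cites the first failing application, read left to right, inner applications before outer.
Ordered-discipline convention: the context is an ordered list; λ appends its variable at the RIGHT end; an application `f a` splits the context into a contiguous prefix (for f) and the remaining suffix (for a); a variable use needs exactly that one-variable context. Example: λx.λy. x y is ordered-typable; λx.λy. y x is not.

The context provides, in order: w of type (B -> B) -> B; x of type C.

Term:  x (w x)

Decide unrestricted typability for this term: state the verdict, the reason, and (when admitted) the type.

no — the type mismatch rejects it
usage: w: 1×; x: 2×
order of uses: x, w, x
typing: ill-typed: an application expects B -> B but receives C
summary: ordered ✗, linear ✗, affine ✗, relevant ✗, unrestricted ✗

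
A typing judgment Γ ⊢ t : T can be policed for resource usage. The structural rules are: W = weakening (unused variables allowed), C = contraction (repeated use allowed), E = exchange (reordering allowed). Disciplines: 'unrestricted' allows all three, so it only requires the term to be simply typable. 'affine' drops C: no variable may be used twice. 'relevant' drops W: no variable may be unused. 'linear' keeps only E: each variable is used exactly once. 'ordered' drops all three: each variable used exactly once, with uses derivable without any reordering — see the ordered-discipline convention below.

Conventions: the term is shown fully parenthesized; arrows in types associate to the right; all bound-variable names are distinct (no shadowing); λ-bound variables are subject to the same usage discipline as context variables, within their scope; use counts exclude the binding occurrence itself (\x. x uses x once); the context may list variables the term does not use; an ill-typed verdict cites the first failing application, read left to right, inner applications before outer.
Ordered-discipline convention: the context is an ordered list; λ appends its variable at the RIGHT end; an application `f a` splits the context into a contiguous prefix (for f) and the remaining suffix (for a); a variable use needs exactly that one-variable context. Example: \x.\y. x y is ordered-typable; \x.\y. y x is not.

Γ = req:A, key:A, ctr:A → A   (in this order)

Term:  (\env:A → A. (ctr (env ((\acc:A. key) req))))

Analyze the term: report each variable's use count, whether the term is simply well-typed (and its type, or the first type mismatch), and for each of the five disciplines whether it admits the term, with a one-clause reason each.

use counts: req: 1×; key: 1×; ctr: 1×; env (bound): 1×; acc (bound): 0×
use order (left to right): ctr, env, key, req
typing: the term checks, with type (A → A) → A
ordered: ✗, unused: acc — weakening required
linear: ✗, unused: acc — weakening required
affine: ✓, no duplicate uses among req, key, ctr, env, acc
relevant: ✗, unused: acc — weakening required
unrestricted: ✓, type-checks ((A → A) → A) and nothing is barred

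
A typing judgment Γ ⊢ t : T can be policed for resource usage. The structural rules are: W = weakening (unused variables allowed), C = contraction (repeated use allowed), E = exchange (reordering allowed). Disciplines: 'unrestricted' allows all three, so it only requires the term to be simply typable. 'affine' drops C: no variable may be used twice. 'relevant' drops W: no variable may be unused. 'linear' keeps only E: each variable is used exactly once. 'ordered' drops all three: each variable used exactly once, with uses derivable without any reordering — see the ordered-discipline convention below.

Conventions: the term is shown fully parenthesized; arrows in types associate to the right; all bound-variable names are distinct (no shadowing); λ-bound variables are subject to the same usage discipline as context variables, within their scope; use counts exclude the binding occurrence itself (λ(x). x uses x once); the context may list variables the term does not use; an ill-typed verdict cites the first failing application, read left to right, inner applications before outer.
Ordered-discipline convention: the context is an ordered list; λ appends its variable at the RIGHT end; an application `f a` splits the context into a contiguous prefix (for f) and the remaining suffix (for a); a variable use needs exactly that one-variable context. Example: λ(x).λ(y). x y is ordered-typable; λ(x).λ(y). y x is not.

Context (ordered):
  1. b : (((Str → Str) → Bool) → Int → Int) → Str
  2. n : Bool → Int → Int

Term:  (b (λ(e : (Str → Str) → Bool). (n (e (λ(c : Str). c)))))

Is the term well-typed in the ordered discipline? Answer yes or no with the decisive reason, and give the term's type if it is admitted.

yes — one use each (b, n, e, c); ordered split holds; term : Str
usage: b=1; n=1; e (λ-bound)=1; c (λ-bound)=1
use order (left to right): b, n, e, c
typing: the term checks, with type Str
summary: ordered ✓ | linear ✓ | affine ✓ | relevant ✓ | unrestricted ✓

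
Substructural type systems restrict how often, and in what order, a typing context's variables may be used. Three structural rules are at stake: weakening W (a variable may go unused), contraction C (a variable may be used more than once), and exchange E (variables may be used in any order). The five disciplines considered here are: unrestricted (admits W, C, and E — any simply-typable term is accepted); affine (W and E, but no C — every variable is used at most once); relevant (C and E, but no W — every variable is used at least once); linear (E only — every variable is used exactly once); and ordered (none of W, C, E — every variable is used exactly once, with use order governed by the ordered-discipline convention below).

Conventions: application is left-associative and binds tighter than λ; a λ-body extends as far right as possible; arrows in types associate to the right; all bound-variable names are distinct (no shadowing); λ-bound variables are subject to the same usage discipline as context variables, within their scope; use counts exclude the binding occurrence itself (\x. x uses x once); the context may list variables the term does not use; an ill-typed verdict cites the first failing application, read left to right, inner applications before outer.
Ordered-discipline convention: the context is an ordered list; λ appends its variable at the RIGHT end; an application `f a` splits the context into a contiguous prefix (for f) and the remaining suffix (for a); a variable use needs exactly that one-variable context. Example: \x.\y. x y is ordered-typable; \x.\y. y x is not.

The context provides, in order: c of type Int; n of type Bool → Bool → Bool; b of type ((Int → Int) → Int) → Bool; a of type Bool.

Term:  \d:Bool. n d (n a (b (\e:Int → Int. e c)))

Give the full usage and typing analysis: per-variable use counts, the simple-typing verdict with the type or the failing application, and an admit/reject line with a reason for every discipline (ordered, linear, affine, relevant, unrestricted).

counts: c: 1×, n: 2×, b: 1×, a: 1×, d (bound): 1×, e (bound): 1×
order of uses: n, d, n, a, b, e, c
typing: the term checks, with type Bool → Bool
ordered ✗ (n ×2 used more than once (contraction))
linear ✗ (n ×2 used more than once (contraction))
affine ✗ (n ×2 used more than once (contraction))
relevant ✓ (c, n, b, a, d, e: all used, weakening unneeded)
unrestricted ✓ (simply typable at Bool → Bool; W, C, E all held)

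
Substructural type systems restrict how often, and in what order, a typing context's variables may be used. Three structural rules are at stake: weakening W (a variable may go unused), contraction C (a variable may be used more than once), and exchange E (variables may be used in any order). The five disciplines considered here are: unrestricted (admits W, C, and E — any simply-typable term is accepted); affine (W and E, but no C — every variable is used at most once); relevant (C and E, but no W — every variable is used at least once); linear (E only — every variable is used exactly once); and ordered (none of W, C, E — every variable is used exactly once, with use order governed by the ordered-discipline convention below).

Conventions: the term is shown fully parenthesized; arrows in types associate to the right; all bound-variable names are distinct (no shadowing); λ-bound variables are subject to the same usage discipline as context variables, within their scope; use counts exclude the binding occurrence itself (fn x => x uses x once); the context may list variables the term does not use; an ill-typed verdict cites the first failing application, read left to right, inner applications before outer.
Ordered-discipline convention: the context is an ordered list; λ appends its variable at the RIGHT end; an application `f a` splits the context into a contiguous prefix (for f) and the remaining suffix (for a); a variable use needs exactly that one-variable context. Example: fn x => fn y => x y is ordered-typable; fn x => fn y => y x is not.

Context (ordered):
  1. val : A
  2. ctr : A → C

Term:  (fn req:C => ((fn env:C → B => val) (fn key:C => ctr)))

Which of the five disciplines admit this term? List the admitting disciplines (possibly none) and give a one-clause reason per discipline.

admitted in: none
use counts: val=1, ctr=1, req (λ-bound)=0, env (λ-bound)=0, key (λ-bound)=0
order of uses: val, ctr
typing: ill-typed: an argument C → A → C mismatches the expected C → B
ordered ✗ (fails simple typing)
linear ✗ (a type mismatch blocks all five)
affine ✗ (the type mismatch rejects it)
relevant ✗ (not simply typable)
unrestricted ✗ (fails simple typing)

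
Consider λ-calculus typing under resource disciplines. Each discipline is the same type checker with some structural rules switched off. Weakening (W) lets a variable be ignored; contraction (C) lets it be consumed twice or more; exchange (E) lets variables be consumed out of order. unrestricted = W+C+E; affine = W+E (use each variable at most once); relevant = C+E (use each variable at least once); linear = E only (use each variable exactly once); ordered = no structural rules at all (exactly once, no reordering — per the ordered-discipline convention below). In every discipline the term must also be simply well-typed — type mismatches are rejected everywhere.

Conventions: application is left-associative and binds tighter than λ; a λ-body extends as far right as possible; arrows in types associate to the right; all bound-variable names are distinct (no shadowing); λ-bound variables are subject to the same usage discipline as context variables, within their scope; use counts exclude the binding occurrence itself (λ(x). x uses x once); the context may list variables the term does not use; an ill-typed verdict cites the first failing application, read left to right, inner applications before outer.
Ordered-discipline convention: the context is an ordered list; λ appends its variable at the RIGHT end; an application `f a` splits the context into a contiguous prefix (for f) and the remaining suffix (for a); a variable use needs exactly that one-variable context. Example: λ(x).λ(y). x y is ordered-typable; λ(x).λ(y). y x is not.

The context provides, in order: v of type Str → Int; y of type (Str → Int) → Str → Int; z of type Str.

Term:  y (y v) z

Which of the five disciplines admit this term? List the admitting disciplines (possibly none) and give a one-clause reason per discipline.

accepted by: relevant, unrestricted
use counts: v: 1×; y: 2×; z: 1×
order of uses: y, y, v, z
typing: well-typed — term : Int
ordered: ✗, needs contraction — y ×2
linear: ✗, needs contraction — y ×2
affine: ✗, needs contraction — y ×2
relevant: ✓, v, y, z: all used, weakening unneeded
unrestricted: ✓, type-checks (Int) and nothing is barred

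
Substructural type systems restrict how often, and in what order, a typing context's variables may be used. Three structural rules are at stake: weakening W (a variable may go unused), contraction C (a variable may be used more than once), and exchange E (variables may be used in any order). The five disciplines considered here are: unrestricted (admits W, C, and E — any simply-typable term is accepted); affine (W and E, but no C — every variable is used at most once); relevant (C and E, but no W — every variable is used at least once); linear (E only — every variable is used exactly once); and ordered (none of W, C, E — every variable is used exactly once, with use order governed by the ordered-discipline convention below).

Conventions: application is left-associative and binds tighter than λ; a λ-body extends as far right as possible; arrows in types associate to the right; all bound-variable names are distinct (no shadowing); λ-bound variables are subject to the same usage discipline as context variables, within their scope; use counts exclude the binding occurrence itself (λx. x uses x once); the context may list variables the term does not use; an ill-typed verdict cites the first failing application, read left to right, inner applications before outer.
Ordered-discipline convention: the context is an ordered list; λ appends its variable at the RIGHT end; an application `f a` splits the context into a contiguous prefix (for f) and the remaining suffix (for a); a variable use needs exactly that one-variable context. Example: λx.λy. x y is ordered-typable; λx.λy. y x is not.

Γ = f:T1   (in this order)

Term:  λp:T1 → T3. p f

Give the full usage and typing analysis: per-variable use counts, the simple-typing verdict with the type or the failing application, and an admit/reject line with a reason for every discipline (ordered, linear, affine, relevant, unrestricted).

use counts: f=1, p (bound)=1
uses in reading order: p, f
typing: well-typed — term : (T1 → T3) → T3
ordered ✗ (use order p, f needs exchange)
linear ✓ (exactly-once usage across f, p)
affine ✓ (f, p: no repeats, contraction unneeded)
relevant ✓ (every one of f, p appears)
unrestricted ✓ (simply typable at (T1 → T3) → T3; W, C, E all held)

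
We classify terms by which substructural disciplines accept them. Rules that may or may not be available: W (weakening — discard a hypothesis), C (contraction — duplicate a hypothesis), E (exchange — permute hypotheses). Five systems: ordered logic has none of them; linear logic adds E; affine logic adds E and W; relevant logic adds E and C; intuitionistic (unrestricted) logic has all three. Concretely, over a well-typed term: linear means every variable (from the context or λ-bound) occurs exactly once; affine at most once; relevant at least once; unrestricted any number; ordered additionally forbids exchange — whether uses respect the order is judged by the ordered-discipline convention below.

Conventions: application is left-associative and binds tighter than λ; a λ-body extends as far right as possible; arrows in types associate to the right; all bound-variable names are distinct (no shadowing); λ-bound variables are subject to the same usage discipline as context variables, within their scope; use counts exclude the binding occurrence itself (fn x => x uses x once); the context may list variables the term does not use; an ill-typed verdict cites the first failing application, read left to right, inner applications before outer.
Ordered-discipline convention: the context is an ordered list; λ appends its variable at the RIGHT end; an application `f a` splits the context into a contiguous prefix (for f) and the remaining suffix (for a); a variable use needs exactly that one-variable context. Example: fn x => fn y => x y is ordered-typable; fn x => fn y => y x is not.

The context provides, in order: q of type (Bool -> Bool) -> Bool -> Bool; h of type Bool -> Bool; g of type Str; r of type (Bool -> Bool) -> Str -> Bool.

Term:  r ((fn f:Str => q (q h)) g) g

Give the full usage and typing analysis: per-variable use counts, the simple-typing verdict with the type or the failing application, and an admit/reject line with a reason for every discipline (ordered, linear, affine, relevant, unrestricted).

use counts: q=2, h=1, g=2, r=1, f (λ-bound)=0
uses in reading order: r, q, q, h, g, g
typing: the term checks, with type Bool
ordered ✗ (uses contraction: q ×2, g ×2; f left unused)
linear ✗ (uses contraction: q ×2, g ×2; f left unused)
affine ✗ (uses contraction: q ×2, g ×2)
relevant ✗ (f left unused)
unrestricted ✓ (simply typable at Bool; W, C, E all held)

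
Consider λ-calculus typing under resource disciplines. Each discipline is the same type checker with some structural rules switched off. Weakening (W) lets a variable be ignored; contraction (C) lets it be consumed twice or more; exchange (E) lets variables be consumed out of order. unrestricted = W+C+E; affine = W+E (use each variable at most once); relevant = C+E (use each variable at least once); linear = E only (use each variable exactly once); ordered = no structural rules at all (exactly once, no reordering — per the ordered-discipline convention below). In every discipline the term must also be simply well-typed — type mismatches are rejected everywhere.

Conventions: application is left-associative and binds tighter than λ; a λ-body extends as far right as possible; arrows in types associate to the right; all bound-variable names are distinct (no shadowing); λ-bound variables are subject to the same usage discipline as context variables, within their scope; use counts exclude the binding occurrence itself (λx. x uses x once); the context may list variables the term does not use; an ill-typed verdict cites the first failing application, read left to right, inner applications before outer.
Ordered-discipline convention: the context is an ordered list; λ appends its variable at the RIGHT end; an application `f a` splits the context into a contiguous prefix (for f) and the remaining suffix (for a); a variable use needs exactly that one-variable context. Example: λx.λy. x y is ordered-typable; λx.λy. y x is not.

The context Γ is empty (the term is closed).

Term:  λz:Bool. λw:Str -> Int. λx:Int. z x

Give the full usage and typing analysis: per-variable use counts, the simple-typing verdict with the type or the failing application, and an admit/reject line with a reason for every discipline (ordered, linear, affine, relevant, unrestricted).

usage: z (λ-bound): 1×, w (λ-bound): 0×, x (λ-bound): 1×
order of uses: z, x
typing: ill-typed: non-function type Bool applied to an argument
ordered: ✗, a type mismatch blocks all five
linear: ✗, the type mismatch rejects it
affine: ✗, not simply typable
relevant: ✗, fails simple typing
unrestricted: ✗, a type mismatch blocks all five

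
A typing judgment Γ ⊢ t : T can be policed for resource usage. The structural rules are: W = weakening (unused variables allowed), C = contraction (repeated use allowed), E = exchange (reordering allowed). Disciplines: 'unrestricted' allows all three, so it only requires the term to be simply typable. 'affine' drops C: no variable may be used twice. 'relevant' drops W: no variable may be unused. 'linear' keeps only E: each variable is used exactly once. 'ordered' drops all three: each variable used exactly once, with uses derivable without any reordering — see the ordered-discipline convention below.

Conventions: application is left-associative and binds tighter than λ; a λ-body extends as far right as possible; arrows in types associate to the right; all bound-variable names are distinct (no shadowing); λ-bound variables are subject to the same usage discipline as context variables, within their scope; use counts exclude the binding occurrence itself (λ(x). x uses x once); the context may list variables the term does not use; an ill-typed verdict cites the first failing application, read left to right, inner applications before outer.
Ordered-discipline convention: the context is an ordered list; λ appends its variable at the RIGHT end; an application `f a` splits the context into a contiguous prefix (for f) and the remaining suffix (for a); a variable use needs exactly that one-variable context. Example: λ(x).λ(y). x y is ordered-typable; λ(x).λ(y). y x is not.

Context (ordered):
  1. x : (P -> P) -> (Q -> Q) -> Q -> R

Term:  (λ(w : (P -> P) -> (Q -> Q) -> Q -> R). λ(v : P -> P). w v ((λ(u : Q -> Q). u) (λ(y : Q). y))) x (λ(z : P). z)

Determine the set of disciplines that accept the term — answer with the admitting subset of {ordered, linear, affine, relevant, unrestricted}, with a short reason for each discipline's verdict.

admitted in: ordered, linear, affine, relevant, unrestricted
variable uses: x ×1; w (bound) ×1; v (bound) ×1; u (bound) ×1; y (bound) ×1; z (bound) ×1
uses in reading order: w, v, u, y, x, z
typing: ✓ — Q -> R
ordered ✓ (single-use (x, w, v, u, y, z), ordered derivation ok)
linear ✓ (each of x, w, v, u, y, z used exactly once)
affine ✓ (no duplicate uses among x, w, v, u, y, z)
relevant ✓ (none of x, w, v, u, y, z goes unused)
unrestricted ✓ (simply typable at Q -> R; W, C, E all held)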